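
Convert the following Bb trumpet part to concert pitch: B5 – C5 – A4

A5 Bb4 G4

The Bb trumpet sounds a major second below written, so transpose each written note down a major second.
B5 to A5
C5 to Bb4
A4 to G4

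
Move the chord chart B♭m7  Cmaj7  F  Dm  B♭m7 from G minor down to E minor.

G minor down to E minor is a minor third; each chord root moves by that interval while the quality stays the same.
B♭m7: root B♭ down a minor third → G, giving Gm7.
Cmaj7: root C down a minor third → A, giving Amaj7.
F: root F down a minor third → D, giving D.
Dm: root D down a minor third → B, giving Bm.
B♭m7: root B♭ down a minor third → G, giving Gm7.

Gm7 Amaj7 D Bm Gm7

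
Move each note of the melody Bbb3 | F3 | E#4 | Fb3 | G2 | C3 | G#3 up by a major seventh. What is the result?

Ab4 E4 D##5 Eb4 F#3 B3 F##4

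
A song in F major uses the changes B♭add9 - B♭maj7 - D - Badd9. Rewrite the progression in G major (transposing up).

F major up to G major is a major second; each chord root moves by that interval while the quality stays the same.
B♭add9: root B♭ up a major second → C, giving Cadd9.
B♭maj7: root B♭ up a major second → C, giving Cmaj7.
D: root D up a major second → E, giving E.
Badd9: root B up a major second → C#, giving C#add9.

Cadd9 Cmaj7 E C#add9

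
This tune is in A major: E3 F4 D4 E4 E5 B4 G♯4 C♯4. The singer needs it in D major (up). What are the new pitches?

From A up to D is a perfect fourth; apply that to each pitch.
E3 → A3
F4 → Bb4
D4 → G4
E4 → A4
E5 → A5
B4 → E5
G#4 → C#5
C#4 → F#4

A3 Bb4 G4 A4 A5 E5 C#5 F#4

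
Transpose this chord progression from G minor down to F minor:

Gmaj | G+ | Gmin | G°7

G minor down to F minor is a major second; each chord root moves by that interval while the quality stays the same.
Gmaj: root G down a major second → F, giving Fmaj.
G+: root G down a major second → F, giving F+.
Gmin: root G down a major second → F, giving Fmin.
G°7: root G down a major second → F, giving F°7.

Fmaj F+ Fmin F°7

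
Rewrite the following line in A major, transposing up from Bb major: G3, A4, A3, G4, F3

From Bb up to A is a major seventh; apply that to each pitch.
G3 → F#4
A4 → G#5
A3 → G#4
G4 → F#5
F3 → E4

F#4 G#5 G#4 F#5 E4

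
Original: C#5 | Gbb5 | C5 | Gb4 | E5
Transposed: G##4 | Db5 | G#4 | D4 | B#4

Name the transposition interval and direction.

down a diminished fourth

Take the first pair: C#5 → G##4. C to G spans 4 letter names, so the interval is some kind of fourth.
G##4 to C#5 is 4 semitones, which makes it a diminished fourth; the second version is lower, so the direction is down.
Checking another pair — E5 → B#4 — gives the same interval.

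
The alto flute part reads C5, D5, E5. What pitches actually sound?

G4 A4 B4

Written C4 on the alto flute sounds as G3, a perfect fourth lower; apply that shift to every note.
C5 to G4
D5 to A4
E5 to B4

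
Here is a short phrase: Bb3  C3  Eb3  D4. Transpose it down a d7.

C#3 D#2 F#2 E#3

Bb3 down a diminished seventh is C#3.
C3: a seventh down reaches D, and 9 semitones makes it D#2.
Eb3 down a diminished seventh is F#2.
A diminished seventh down from D4 gives E#3.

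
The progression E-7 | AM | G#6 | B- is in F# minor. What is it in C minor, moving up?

F# minor up to C minor is a diminished fifth; each chord root moves by that interval while the quality stays the same.
E-7: root E up a diminished fifth → Bb, giving Bb-7.
AM: root A up a diminished fifth → Eb, giving EbM.
G#6: root G# up a diminished fifth → D, giving D6.
B-: root B up a diminished fifth → F, giving F-.

Bb-7 EbM D6 F-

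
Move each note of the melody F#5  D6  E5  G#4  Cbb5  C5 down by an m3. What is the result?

D#5 B5 C#5 E#4 Abb4 A4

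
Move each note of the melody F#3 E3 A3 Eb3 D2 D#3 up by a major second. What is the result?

F#3 to G#3
E3 to F#3
A3 to B3
Eb3 to F3
D2 to E2
D#3 to E#3

G#3 F#3 B3 F3 E2 E#3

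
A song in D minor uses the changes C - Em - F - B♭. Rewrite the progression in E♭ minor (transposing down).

Db Fm Gb Cb

D minor down to E♭ minor is a major seventh; each chord root moves by that interval while the quality stays the same.
C: root C down a major seventh → Db, giving Db.
Em: root E down a major seventh → F, giving Fm.
F: root F down a major seventh → Gb, giving Gb.
B♭: root B♭ down a major seventh → Cb, giving Cb.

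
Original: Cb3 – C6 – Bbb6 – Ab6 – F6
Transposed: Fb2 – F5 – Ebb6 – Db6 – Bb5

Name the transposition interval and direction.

Take the first pair: Cb3 → Fb2. C to F spans 5 letter names, so the interval is some kind of fifth.
Fb2 to Cb3 is 7 semitones, which makes it a perfect fifth; the second version is lower, so the direction is down.
Checking another pair — F6 → Bb5 — gives the same interval.

down a perfect fifth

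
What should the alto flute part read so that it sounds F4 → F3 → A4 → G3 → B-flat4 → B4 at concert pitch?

Bb4 Bb3 D5 C4 Eb5 E5

The alto flute sounds a perfect fourth below written, so the written part must be a perfect fourth above concert — transpose each note up.
F4 gives Bb4
F3 gives Bb3
A4 gives D5
G3 gives C4
Bb4 gives Eb5
B4 gives E5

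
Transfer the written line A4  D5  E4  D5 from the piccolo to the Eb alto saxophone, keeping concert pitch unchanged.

F#6 B6 C#6 B6

First find concert pitch: the piccolo sounds a perfect octave above written, so A4 D5 E4 D5 sounds A5 D6 E5 D6.
Then write for Eb alto saxophone: it sounds a major sixth below written, so the part must be a major sixth above concert.
A5 → F#6
D6 → B6
E5 → C#6
D6 → B6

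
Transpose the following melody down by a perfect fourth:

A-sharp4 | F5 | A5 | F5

E#4 C5 E5 C5

A#4 to E#4
F5 to C5
A5 to E5
F5 to C5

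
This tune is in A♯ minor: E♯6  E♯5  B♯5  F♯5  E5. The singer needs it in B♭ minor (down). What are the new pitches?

F5 F4 C5 Gb4 Fb4

From A♯ down to B♭ is an augmented seventh; apply that to each pitch.
E#6 becomes F5
E#5 becomes F4
B#5 becomes C5
F#5 becomes Gb4
E5 becomes Fb4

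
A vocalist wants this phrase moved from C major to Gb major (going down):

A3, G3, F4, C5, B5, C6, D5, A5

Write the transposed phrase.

Eb3 Db3 Cb4 Gb4 F5 Gb5 Ab4 Eb5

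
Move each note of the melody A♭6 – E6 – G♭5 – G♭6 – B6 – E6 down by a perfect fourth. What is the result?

Eb6 B5 Db5 Db6 F#6 B5

A perfect fourth down from Ab6 gives Eb6.
E6 down a perfect fourth is B5.
Gb5: a fourth down reaches D, and 5 semitones makes it Db5.
A perfect fourth down from Gb6 gives Db6.
A perfect fourth down from B6 gives F#6.
E6 down a perfect fourth is B5.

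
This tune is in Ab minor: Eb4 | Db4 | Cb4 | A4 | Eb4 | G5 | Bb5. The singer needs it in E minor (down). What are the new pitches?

Ab minor to E minor down is a diminished fourth, so every note moves down by that interval.
Eb4 -> B3
Db4 -> A3
Cb4 -> G3
A4 -> E#4
Eb4 -> B3
G5 -> D#5
Bb5 -> F#5

B3 A3 G3 E#4 B3 D#5 F#5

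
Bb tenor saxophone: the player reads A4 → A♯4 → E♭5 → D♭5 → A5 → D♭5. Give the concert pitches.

G3 G#3 Db4 Cb4 G4 Cb4

Written C4 on the Bb tenor saxophone sounds as Bb2, a major ninth lower; apply that shift to every note.
A4 gives G3
A#4 gives G#3
Eb5 gives Db4
Db5 gives Cb4
A5 gives G4
Db5 gives Cb4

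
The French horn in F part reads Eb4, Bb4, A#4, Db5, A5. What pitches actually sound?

Ab3 Eb4 D#4 Gb4 D5

The French horn in F sounds a perfect fifth below written, so transpose each written note down a perfect fifth.
Eb4 gives Ab3
Bb4 gives Eb4
A#4 gives D#4
Db5 gives Gb4
A5 gives D5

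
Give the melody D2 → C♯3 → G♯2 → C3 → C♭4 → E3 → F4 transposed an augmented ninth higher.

E#3 D##4 A##3 D#4 D5 F##4 G#5

D2 -> E#3
C#3 -> D##4
G#2 -> A##3
C3 -> D#4
Cb4 -> D5
E3 -> F##4
F4 -> G#5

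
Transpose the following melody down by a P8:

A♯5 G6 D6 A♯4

A#4 G5 D5 A#3

A perfect octave down from A#5 gives A#4.
G6: an octave down reaches G, and 12 semitones makes it G5.
A perfect octave down from D6 gives D5.
A#4 down a perfect octave is A#3.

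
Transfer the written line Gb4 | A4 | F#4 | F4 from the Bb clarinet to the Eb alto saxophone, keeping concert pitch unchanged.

First find concert pitch: the Bb clarinet sounds a major second below written, so Gb4 A4 F#4 F4 sounds Fb4 G4 E4 Eb4.
Then write for Eb alto saxophone: it sounds a major sixth below written, so the part must be a major sixth above concert.
Fb4 → Db5
G4 → E5
E4 → C#5
Eb4 → C5

Db5 E5 C#5 C5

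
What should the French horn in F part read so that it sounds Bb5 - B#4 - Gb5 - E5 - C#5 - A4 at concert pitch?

F6 F##5 Db6 B5 G#5 E5

The French horn in F sounds a perfect fifth below written, so the written part must be a perfect fifth above concert — transpose each note up.
Bb5 -> F6
B#4 -> F##5
Gb5 -> Db6
E5 -> B5
C#5 -> G#5
A4 -> E5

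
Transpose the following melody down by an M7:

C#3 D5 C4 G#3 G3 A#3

D2 Eb4 Db3 A2 Ab2 B2

C#3: a seventh down reaches D, and 11 semitones makes it D2.
D5 down a major seventh is Eb4.
A major seventh down from C4 gives Db3.
G#3 down a major seventh is A2.
G3 down a major seventh is Ab2.
A#3 down a major seventh is B2.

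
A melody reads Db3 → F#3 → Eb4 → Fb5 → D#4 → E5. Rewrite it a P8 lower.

Db2 F#2 Eb3 Fb4 D#3 E4

A perfect octave down from Db3 gives Db2.
F#3 down a perfect octave is F#2.
Eb4 down a perfect octave is Eb3.
A perfect octave down from Fb5 gives Fb4.
D#4 down a perfect octave is D#3.
E5 down a perfect octave is E4.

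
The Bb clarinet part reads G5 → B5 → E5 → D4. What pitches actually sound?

F5 A5 D5 C4

The Bb clarinet sounds a major second below written, so transpose each written note down a major second.
G5 to F5
B5 to A5
E5 to D5
D4 to C4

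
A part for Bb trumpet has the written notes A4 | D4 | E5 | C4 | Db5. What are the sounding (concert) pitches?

G4 C4 D5 Bb3 Cb5

Written C4 on the Bb trumpet sounds as Bb3, a major second lower; apply that shift to every note.
A4 gives G4
D4 gives C4
E5 gives D5
C4 gives Bb3
Db5 gives Cb5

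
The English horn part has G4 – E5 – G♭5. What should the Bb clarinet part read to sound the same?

D4 B4 Db5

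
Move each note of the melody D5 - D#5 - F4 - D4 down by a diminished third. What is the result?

A diminished third down from D5 gives B#4.
D#5: a third down reaches B, and 2 semitones makes it B##4.
F4: a third down reaches D, and 2 semitones makes it D#4.
D4: a third down reaches B, and 2 semitones makes it B#3.

B#4 B##4 D#4 B#3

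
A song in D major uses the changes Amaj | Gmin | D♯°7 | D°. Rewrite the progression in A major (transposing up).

D major up to A major is a perfect fifth; each chord root moves by that interval while the quality stays the same.
Amaj: root A up a perfect fifth → E, giving Emaj.
Gmin: root G up a perfect fifth → D, giving Dmin.
D♯°7: root D♯ up a perfect fifth → A#, giving A#°7.
D°: root D up a perfect fifth → A, giving A°.

Emaj Dmin A#°7 A°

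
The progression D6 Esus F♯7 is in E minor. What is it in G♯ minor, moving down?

E minor down to G♯ minor is a minor sixth; each chord root moves by that interval while the quality stays the same.
D6: root D down a minor sixth → F#, giving F#6.
Esus: root E down a minor sixth → G#, giving G#sus.
F♯7: root F♯ down a minor sixth → A#, giving A#7.

F#6 G#sus A#7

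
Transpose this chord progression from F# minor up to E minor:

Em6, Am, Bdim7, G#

Dm6 Gm Adim7 F#

F# minor up to E minor is a minor seventh; each chord root moves by that interval while the quality stays the same.
Em6: root E up a minor seventh → D, giving Dm6.
Am: root A up a minor seventh → G, giving Gm.
Bdim7: root B up a minor seventh → A, giving Adim7.
G#: root G# up a minor seventh → F#, giving F#.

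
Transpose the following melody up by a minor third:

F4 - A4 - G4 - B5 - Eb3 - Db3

Ab4 C5 Bb4 D6 Gb3 Fb3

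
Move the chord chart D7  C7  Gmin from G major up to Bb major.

G major up to Bb major is a minor third; each chord root moves by that interval while the quality stays the same.
D7: root D up a minor third → F, giving F7.
C7: root C up a minor third → Eb, giving Eb7.
Gmin: root G up a minor third → Bb, giving Bbmin.

F7 Eb7 Bbmin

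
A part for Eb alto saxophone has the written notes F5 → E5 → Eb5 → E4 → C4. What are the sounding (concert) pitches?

Written C4 on the Eb alto saxophone sounds as Eb3, a major sixth lower; apply that shift to every note.
F5 to Ab4
E5 to G4
Eb5 to Gb4
E4 to G3
C4 to Eb3

Ab4 G4 Gb4 G3 Eb3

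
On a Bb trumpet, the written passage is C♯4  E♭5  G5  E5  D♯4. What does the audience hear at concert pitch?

B3 Db5 F5 D5 C#4

The Bb trumpet sounds a major second below written, so transpose each written note down a major second.
C#4 becomes B3
Eb5 becomes Db5
G5 becomes F5
E5 becomes D5
D#4 becomes C#4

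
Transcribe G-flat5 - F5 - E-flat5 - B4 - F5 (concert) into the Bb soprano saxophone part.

Ab5 G5 F5 C#5 G5

Written C4 sounds as Bb3 on the Bb soprano saxophone, so concert pitches are written a major second up.
Gb5 → Ab5
F5 → G5
Eb5 → F5
B4 → C#5
F5 → G5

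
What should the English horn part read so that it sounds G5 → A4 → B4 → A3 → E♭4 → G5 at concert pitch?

D6 E5 F#5 E4 Bb4 D6

Written C4 sounds as F3 on the English horn, so concert pitches are written a perfect fifth up.
G5 to D6
A4 to E5
B4 to F#5
A3 to E4
Eb4 to Bb4
G5 to D6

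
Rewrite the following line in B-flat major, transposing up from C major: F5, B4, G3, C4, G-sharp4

Eb6 A5 F4 Bb4 F#5

From C up to B-flat is a minor seventh; apply that to each pitch.
F5 becomes Eb6
B4 becomes A5
G3 becomes F4
C4 becomes Bb4
G#4 becomes F#5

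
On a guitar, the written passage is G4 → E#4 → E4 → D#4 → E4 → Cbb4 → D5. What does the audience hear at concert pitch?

G3 E#3 E3 D#3 E3 Cbb3 D4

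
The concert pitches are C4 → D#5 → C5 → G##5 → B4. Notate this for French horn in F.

G4 A#5 G5 D##6 F#5

The French horn in F sounds a perfect fifth below written, so the written part must be a perfect fifth above concert — transpose each note up.
C4 to G4
D#5 to A#5
C5 to G5
G##5 to D##6
B4 to F#5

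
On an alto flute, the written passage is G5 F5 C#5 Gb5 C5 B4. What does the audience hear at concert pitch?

Written C4 on the alto flute sounds as G3, a perfect fourth lower; apply that shift to every note.
G5 → D5
F5 → C5
C#5 → G#4
Gb5 → Db5
C5 → G4
B4 → F#4

D5 C5 G#4 Db5 G4 F#4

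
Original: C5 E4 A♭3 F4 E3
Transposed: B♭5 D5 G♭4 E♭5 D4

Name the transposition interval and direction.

up a minor seventh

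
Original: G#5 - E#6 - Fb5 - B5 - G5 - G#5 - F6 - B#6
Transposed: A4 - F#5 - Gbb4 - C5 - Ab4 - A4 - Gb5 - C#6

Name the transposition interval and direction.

down a major seventh

Take the first pair: G#5 → A4. G to A spans 7 letter names, so the interval is some kind of seventh.
A4 to G#5 is 11 semitones, which makes it a major seventh; the second version is lower, so the direction is down.
Checking another pair — B#6 → C#6 — gives the same interval.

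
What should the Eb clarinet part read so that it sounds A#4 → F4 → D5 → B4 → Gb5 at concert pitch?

Written C4 sounds as Eb4 on the Eb clarinet, so concert pitches are written a minor third down.
A#4 to F##4
F4 to D4
D5 to B4
B4 to G#4
Gb5 to Eb5

F##4 D4 B4 G#4 Eb5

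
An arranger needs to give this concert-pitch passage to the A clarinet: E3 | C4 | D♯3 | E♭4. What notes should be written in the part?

The A clarinet sounds a minor third below written, so the written part must be a minor third above concert — transpose each note up.
E3 -> G3
C4 -> Eb4
D#3 -> F#3
Eb4 -> Gb4

G3 Eb4 F#3 Gb4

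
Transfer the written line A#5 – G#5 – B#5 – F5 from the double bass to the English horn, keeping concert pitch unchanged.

E#5 D#5 F##5 C5

First find concert pitch: the double bass sounds a perfect octave below written, so A#5 G#5 B#5 F5 sounds A#4 G#4 B#4 F4.
Then write for English horn: it sounds a perfect fifth below written, so the part must be a perfect fifth above concert.
A#4 → E#5
G#4 → D#5
B#4 → F##5
F4 → C5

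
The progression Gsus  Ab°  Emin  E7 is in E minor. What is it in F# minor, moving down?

Asus Bb° F#min F#7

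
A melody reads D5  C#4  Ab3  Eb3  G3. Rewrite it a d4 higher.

D5 gives Gb5
C#4 gives F4
Ab3 gives Dbb4
Eb3 gives Abb3
G3 gives Cb4

Gb5 F4 Dbb4 Abb3 Cb4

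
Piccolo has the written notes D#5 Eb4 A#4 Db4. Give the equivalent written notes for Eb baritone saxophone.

B#7 C7 F##7 Bb6

First find concert pitch: the piccolo sounds a perfect octave above written, so D#5 Eb4 A#4 Db4 sounds D#6 Eb5 A#5 Db5.
Then write for Eb baritone saxophone: it sounds a major thirteenth below written, so the part must be a major thirteenth above concert.
D#6 → B#7
Eb5 → C7
A#5 → F##7
Db5 → Bb6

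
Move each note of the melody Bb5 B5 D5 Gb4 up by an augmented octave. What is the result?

Bb5 up an augmented octave is B6.
An augmented octave up from B5 gives B#6.
An augmented octave up from D5 gives D#6.
Gb4: an octave up reaches G, and 13 semitones makes it G5.

B6 B#6 D#6 G5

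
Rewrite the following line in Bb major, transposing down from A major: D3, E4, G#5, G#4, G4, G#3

Eb2 F3 A4 A3 Ab3 A2

A major to Bb major down is a major seventh, so every note moves down by that interval.
D3 gives Eb2
E4 gives F3
G#5 gives A4
G#4 gives A3
G4 gives Ab3
G#3 gives A2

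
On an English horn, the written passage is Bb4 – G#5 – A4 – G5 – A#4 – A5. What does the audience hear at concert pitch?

The English horn sounds a perfect fifth below written, so transpose each written note down a perfect fifth.
Bb4 to Eb4
G#5 to C#5
A4 to D4
G5 to C5
A#4 to D#4
A5 to D5

Eb4 C#5 D4 C5 D#4 D5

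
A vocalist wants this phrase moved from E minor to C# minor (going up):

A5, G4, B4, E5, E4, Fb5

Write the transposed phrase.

F#6 E5 G#5 C#6 C#5 Db6

E minor to C# minor up is a major sixth, so every note moves up by that interval.
A5 -> F#6
G4 -> E5
B4 -> G#5
E5 -> C#6
E4 -> C#5
Fb5 -> Db6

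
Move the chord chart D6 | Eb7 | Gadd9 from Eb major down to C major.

Eb major down to C major is a minor third; each chord root moves by that interval while the quality stays the same.
D6: root D down a minor third → B, giving B6.
Eb7: root Eb down a minor third → C, giving C7.
Gadd9: root G down a minor third → E, giving Eadd9.

B6 C7 Eadd9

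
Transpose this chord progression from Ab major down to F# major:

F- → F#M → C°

Ab major down to F# major is a diminished third; each chord root moves by that interval while the quality stays the same.
F-: root F down a diminished third → D#, giving D#-.
F#M: root F# down a diminished third → D##, giving D##M.
C°: root C down a diminished third → A#, giving A#°.

D#- D##M A#°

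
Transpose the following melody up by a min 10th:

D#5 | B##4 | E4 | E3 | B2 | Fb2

F#6 D##6 G5 G4 D4 Abb3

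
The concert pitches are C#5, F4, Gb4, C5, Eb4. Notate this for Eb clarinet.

A#4 D4 Eb4 A4 C4

The Eb clarinet sounds a minor third above written, so the written part must be a minor third below concert — transpose each note down.
C#5 to A#4
F4 to D4
Gb4 to Eb4
C5 to A4
Eb4 to C4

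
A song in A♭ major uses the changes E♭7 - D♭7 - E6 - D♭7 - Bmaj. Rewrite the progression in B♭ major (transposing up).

A♭ major up to B♭ major is a major second; each chord root moves by that interval while the quality stays the same.
E♭7: root E♭ up a major second → F, giving F7.
D♭7: root D♭ up a major second → Eb, giving Eb7.
E6: root E up a major second → F#, giving F#6.
D♭7: root D♭ up a major second → Eb, giving Eb7.
Bmaj: root B up a major second → C#, giving C#maj.

F7 Eb7 F#6 Eb7 C#maj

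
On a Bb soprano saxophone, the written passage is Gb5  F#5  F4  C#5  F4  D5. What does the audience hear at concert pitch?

Written C4 on the Bb soprano saxophone sounds as Bb3, a major second lower; apply that shift to every note.
Gb5 becomes Fb5
F#5 becomes E5
F4 becomes Eb4
C#5 becomes B4
F4 becomes Eb4
D5 becomes C5

Fb5 E5 Eb4 B4 Eb4 C5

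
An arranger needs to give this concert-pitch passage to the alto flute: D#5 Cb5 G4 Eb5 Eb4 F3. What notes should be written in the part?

G#5 Fb5 C5 Ab5 Ab4 Bb3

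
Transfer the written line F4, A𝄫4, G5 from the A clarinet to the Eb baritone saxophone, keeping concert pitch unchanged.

First find concert pitch: the A clarinet sounds a minor third below written, so F4 A𝄫4 G5 sounds D4 Fb4 E5.
Then write for Eb baritone saxophone: it sounds a major thirteenth below written, so the part must be a major thirteenth above concert.
D4 → B5
Fb4 → Db6
E5 → C#7

B5 Db6 C#7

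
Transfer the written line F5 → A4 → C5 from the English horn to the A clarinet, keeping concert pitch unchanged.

First find concert pitch: the English horn sounds a perfect fifth below written, so F5 A4 C5 sounds Bb4 D4 F4.
Then write for A clarinet: it sounds a minor third below written, so the part must be a minor third above concert.
Bb4 → Db5
D4 → F4
F4 → Ab4

Db5 F4 Ab4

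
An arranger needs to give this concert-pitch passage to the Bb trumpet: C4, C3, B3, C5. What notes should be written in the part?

The Bb trumpet sounds a major second below written, so the written part must be a major second above concert — transpose each note up.
C4 → D4
C3 → D3
B3 → C#4
C5 → D5

D4 D3 C#4 D5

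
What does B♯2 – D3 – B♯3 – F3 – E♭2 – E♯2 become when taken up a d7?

A3 Cb4 A4 Ebb4 Dbb3 D3

B#2 to A3
D3 to Cb4
B#3 to A4
F3 to Ebb4
Eb2 to Dbb3
E#2 to D3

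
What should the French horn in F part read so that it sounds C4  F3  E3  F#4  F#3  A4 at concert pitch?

G4 C4 B3 C#5 C#4 E5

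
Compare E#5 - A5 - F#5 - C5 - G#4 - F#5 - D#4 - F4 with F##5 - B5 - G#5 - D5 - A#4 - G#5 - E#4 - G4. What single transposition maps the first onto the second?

up a major second

Take the first pair: E#5 → F##5. E to F spans 2 letter names, so the interval is some kind of second.
E#5 to F##5 is 2 semitones, which makes it a major second; the second version is higher, so the direction is up.
Checking another pair — F4 → G4 — gives the same interval.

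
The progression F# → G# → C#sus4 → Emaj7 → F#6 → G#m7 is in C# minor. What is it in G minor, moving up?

C D Gsus4 Bbmaj7 C6 Dm7

C# minor up to G minor is a diminished fifth; each chord root moves by that interval while the quality stays the same.
F#: root F# up a diminished fifth → C, giving C.
G#: root G# up a diminished fifth → D, giving D.
C#sus4: root C# up a diminished fifth → G, giving Gsus4.
Emaj7: root E up a diminished fifth → Bb, giving Bbmaj7.
F#6: root F# up a diminished fifth → C, giving C6.
G#m7: root G# up a diminished fifth → D, giving Dm7.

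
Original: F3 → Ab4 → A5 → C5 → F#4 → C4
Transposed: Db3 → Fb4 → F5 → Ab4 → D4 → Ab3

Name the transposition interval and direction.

down a major third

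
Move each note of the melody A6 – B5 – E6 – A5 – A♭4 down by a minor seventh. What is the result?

A minor seventh down from A6 gives B5.
B5 down a minor seventh is C#5.
E6: a seventh down reaches F, and 10 semitones makes it F#5.
A minor seventh down from A5 gives B4.
Ab4 down a minor seventh is Bb3.

B5 C#5 F#5 B4 Bb3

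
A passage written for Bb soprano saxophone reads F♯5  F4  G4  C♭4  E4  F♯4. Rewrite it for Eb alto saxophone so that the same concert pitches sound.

First find concert pitch: the Bb soprano saxophone sounds a major second below written, so F♯5 F4 G4 C♭4 E4 F♯4 sounds E5 Eb4 F4 Bbb3 D4 E4.
Then write for Eb alto saxophone: it sounds a major sixth below written, so the part must be a major sixth above concert.
E5 → C#6
Eb4 → C5
F4 → D5
Bbb3 → Gb4
D4 → B4
E4 → C#5

C#6 C5 D5 Gb4 B4 C#5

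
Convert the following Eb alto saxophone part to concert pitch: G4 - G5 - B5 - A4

Written C4 on the Eb alto saxophone sounds as Eb3, a major sixth lower; apply that shift to every note.
G4 -> Bb3
G5 -> Bb4
B5 -> D5
A4 -> C4

Bb3 Bb4 D5 C4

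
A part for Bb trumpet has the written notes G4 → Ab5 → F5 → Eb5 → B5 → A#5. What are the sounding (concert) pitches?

The Bb trumpet sounds a major second below written, so transpose each written note down a major second.
G4 to F4
Ab5 to Gb5
F5 to Eb5
Eb5 to Db5
B5 to A5
A#5 to G#5

F4 Gb5 Eb5 Db5 A5 G#5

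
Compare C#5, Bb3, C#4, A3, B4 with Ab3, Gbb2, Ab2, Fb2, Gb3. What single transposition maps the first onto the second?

down an augmented tenth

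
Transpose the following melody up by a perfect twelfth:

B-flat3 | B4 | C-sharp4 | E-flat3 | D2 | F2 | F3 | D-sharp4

F5 F#6 G#5 Bb4 A3 C4 C5 A#5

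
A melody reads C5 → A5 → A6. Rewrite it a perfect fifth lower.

C5 becomes F4
A5 becomes D5
A6 becomes D6

F4 D5 D6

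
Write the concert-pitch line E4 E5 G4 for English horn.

B4 B5 D5

Written C4 sounds as F3 on the English horn, so concert pitches are written a perfect fifth up.
E4 to B4
E5 to B5
G4 to D5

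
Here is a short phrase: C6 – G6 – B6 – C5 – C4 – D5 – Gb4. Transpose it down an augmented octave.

Cb5 Gb5 Bb5 Cb4 Cb3 Db4 Gbb3

C6 to Cb5
G6 to Gb5
B6 to Bb5
C5 to Cb4
C4 to Cb3
D5 to Db4
Gb4 to Gbb3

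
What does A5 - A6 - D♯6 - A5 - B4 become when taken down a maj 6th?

C5 C6 F#5 C5 D4

A5 down a major sixth is C5.
A major sixth down from A6 gives C6.
A major sixth down from D#6 gives F#5.
A major sixth down from A5 gives C5.
B4: a sixth down reaches D, and 9 semitones makes it D4.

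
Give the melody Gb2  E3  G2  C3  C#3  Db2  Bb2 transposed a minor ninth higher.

Gb2: a ninth up reaches A, and 13 semitones makes it Abb3.
E3: a ninth up reaches F, and 13 semitones makes it F4.
G2: a ninth up reaches A, and 13 semitones makes it Ab3.
A minor ninth up from C3 gives Db4.
A minor ninth up from C#3 gives D4.
Db2 up a minor ninth is Ebb3.
A minor ninth up from Bb2 gives Cb4.

Abb3 F4 Ab3 Db4 D4 Ebb3 Cb4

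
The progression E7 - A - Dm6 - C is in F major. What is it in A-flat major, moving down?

F major down to A-flat major is a major sixth; each chord root moves by that interval while the quality stays the same.
E7: root E down a major sixth → G, giving G7.
A: root A down a major sixth → C, giving C.
Dm6: root D down a major sixth → F, giving Fm6.
C: root C down a major sixth → Eb, giving Eb.

G7 C Fm6 Eb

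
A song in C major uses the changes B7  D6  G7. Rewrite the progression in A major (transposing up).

C major up to A major is a major sixth; each chord root moves by that interval while the quality stays the same.
B7: root B up a major sixth → G#, giving G#7.
D6: root D up a major sixth → B, giving B6.
G7: root G up a major sixth → E, giving E7.

G#7 B6 E7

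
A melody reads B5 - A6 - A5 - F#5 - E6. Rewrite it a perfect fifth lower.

B5: a fifth down reaches E, and 7 semitones makes it E5.
A6: a fifth down reaches D, and 7 semitones makes it D6.
A5 down a perfect fifth is D5.
F#5: a fifth down reaches B, and 7 semitones makes it B4.
E6: a fifth down reaches A, and 7 semitones makes it A5.

E5 D6 D5 B4 A5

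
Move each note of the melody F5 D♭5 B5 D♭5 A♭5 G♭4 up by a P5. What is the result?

C6 Ab5 F#6 Ab5 Eb6 Db5

F5 -> C6
Db5 -> Ab5
B5 -> F#6
Db5 -> Ab5
Ab5 -> Eb6
Gb4 -> Db5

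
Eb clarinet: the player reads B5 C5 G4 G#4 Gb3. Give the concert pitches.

D6 Eb5 Bb4 B4 Bbb3

Written C4 on the Eb clarinet sounds as Eb4, a minor third higher; apply that shift to every note.
B5 → D6
C5 → Eb5
G4 → Bb4
G#4 → B4
Gb3 → Bbb3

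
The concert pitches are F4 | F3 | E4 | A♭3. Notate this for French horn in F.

The French horn in F sounds a perfect fifth below written, so the written part must be a perfect fifth above concert — transpose each note up.
F4 -> C5
F3 -> C4
E4 -> B4
Ab3 -> Eb4

C5 C4 B4 Eb4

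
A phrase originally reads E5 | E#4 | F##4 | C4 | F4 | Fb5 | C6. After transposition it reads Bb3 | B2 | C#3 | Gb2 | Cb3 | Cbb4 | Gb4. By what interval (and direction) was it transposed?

down an augmented eleventh

Take the first pair: E5 → Bb3. E to B spans 11 letter names, so the interval is some kind of eleventh.
Bb3 to E5 is 18 semitones, which makes it an augmented eleventh; the second version is lower, so the direction is down.
Checking another pair — C6 → Gb4 — gives the same interval.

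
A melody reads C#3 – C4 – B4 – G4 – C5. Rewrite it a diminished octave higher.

A diminished octave up from C#3 gives C4.
C4 up a diminished octave is Cb5.
B4: an octave up reaches B, and 11 semitones makes it Bb5.
A diminished octave up from G4 gives Gb5.
C5 up a diminished octave is Cb6.

C4 Cb5 Bb5 Gb5 Cb6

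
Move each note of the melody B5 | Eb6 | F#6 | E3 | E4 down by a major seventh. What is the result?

C5 Fb5 G5 F2 F3

A major seventh down from B5 gives C5.
A major seventh down from Eb6 gives Fb5.
A major seventh down from F#6 gives G5.
A major seventh down from E3 gives F2.
E4 down a major seventh is F3.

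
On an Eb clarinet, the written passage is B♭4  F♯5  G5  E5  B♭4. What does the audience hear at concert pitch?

The Eb clarinet sounds a minor third above written, so transpose each written note up a minor third.
Bb4 becomes Db5
F#5 becomes A5
G5 becomes Bb5
E5 becomes G5
Bb4 becomes Db5

Db5 A5 Bb5 G5 Db5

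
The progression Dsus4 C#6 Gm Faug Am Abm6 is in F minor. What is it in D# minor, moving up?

F minor up to D# minor is an augmented sixth; each chord root moves by that interval while the quality stays the same.
Dsus4: root D up an augmented sixth → B#, giving B#sus4.
C#6: root C# up an augmented sixth → A##, giving A##6.
Gm: root G up an augmented sixth → E#, giving E#m.
Faug: root F up an augmented sixth → D#, giving D#aug.
Am: root A up an augmented sixth → F##, giving F##m.
Abm6: root Ab up an augmented sixth → F#, giving F#m6.

B#sus4 A##6 E#m D#aug F##m F#m6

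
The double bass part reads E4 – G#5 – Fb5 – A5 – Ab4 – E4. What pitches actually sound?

E3 G#4 Fb4 A4 Ab3 E3

Written C4 on the double bass sounds as C3, a perfect octave lower; apply that shift to every note.
E4 becomes E3
G#5 becomes G#4
Fb5 becomes Fb4
A5 becomes A4
Ab4 becomes Ab3
E4 becomes E3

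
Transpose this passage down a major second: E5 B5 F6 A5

D5 A5 Eb6 G5

E5 to D5
B5 to A5
F6 to Eb6
A5 to G5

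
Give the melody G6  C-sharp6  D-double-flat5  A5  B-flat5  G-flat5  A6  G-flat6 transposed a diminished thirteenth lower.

B#4 E##4 F3 C##4 D#4 B3 C##5 B4

G6: a thirteenth down reaches B, and 19 semitones makes it B#4.
C#6 down a diminished thirteenth is E##4.
A diminished thirteenth down from Dbb5 gives F3.
A diminished thirteenth down from A5 gives C##4.
Bb5 down a diminished thirteenth is D#4.
A diminished thirteenth down from Gb5 gives B3.
A6 down a diminished thirteenth is C##5.
Gb6: a thirteenth down reaches B, and 19 semitones makes it B4.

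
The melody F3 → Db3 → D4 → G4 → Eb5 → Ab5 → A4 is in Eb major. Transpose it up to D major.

E4 C4 C#5 F#5 D6 G6 G#5

Eb major to D major up is a major seventh, so every note moves up by that interval.
F3 becomes E4
Db3 becomes C4
D4 becomes C#5
G4 becomes F#5
Eb5 becomes D6
Ab5 becomes G6
A4 becomes G#5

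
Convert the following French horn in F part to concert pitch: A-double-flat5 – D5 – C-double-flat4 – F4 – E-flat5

Dbb5 G4 Fbb3 Bb3 Ab4

Written C4 on the French horn in F sounds as F3, a perfect fifth lower; apply that shift to every note.
Abb5 -> Dbb5
D5 -> G4
Cbb4 -> Fbb3
F4 -> Bb3
Eb5 -> Ab4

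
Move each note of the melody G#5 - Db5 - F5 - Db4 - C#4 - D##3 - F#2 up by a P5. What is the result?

A perfect fifth up from G#5 gives D#6.
Db5 up a perfect fifth is Ab5.
F5 up a perfect fifth is C6.
Db4 up a perfect fifth is Ab4.
C#4 up a perfect fifth is G#4.
D##3: a fifth up reaches A, and 7 semitones makes it A##3.
F#2 up a perfect fifth is C#3.

D#6 Ab5 C6 Ab4 G#4 A##3 C#3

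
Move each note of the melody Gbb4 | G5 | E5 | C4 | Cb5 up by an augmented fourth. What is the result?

Cb5 C#6 A#5 F#4 F5

Gbb4 → Cb5
G5 → C#6
E5 → A#5
C4 → F#4
Cb5 → F5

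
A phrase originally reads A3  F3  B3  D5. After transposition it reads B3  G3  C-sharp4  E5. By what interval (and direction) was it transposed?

up a major second

From A3 to B3 is 2 letter names — a second of some quality.
A3 to B3 is 2 semitones, which makes it a major second; the second version is higher, so the direction is up.
Checking another pair — D5 → E5 — gives the same interval.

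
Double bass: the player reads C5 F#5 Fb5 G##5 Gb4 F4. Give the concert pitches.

C4 F#4 Fb4 G##4 Gb3 F3

Written C4 on the double bass sounds as C3, a perfect octave lower; apply that shift to every note.
C5 → C4
F#5 → F#4
Fb5 → Fb4
G##5 → G##4
Gb4 → Gb3
F4 → F3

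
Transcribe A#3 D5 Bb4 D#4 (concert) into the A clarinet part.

C#4 F5 Db5 F#4

The A clarinet sounds a minor third below written, so the written part must be a minor third above concert — transpose each note up.
A#3 becomes C#4
D5 becomes F5
Bb4 becomes Db5
D#4 becomes F#4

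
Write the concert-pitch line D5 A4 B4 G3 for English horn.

Written C4 sounds as F3 on the English horn, so concert pitches are written a perfect fifth up.
D5 gives A5
A4 gives E5
B4 gives F#5
G3 gives D4

A5 E5 F#5 D4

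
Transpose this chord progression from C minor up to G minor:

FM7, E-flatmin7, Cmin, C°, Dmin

CM7 Bbmin7 Gmin G° Amin

C minor up to G minor is a perfect fifth; each chord root moves by that interval while the quality stays the same.
FM7: root F up a perfect fifth → C, giving CM7.
E-flatmin7: root E-flat up a perfect fifth → Bb, giving Bbmin7.
Cmin: root C up a perfect fifth → G, giving Gmin.
C°: root C up a perfect fifth → G, giving G°.
Dmin: root D up a perfect fifth → A, giving Amin.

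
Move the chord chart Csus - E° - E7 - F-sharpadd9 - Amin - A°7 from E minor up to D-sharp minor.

Bsus D#° D#7 E#add9 G#min G#°7

E minor up to D-sharp minor is a major seventh; each chord root moves by that interval while the quality stays the same.
Csus: root C up a major seventh → B, giving Bsus.
E°: root E up a major seventh → D#, giving D#°.
E7: root E up a major seventh → D#, giving D#7.
F-sharpadd9: root F-sharp up a major seventh → E#, giving E#add9.
Amin: root A up a major seventh → G#, giving G#min.
A°7: root A up a major seventh → G#, giving G#°7.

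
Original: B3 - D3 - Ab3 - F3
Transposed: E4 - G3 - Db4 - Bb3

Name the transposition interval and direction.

up a perfect fourth

Take the first pair: B3 → E4. B to E spans 4 letter names, so the interval is some kind of fourth.
B3 to E4 is 5 semitones, which makes it a perfect fourth; the second version is higher, so the direction is up.
Checking another pair — F3 → Bb3 — gives the same interval.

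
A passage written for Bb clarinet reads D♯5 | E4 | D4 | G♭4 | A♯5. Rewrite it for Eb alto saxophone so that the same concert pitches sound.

A#5 B4 A4 Db5 E#6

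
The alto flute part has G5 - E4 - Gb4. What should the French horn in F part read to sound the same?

First find concert pitch: the alto flute sounds a perfect fourth below written, so G5 E4 Gb4 sounds D5 B3 Db4.
Then write for French horn in F: it sounds a perfect fifth below written, so the part must be a perfect fifth above concert.
D5 → A5
B3 → F#4
Db4 → Ab4

A5 F#4 Ab4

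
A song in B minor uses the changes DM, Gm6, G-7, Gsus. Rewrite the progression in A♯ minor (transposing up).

C#M F#m6 F#-7 F#sus

B minor up to A♯ minor is a major seventh; each chord root moves by that interval while the quality stays the same.
DM: root D up a major seventh → C#, giving C#M.
Gm6: root G up a major seventh → F#, giving F#m6.
G-7: root G up a major seventh → F#, giving F#-7.
Gsus: root G up a major seventh → F#, giving F#sus.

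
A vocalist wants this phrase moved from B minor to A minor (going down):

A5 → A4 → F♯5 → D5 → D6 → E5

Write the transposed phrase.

From B down to A is a major second; apply that to each pitch.
A5 becomes G5
A4 becomes G4
F#5 becomes E5
D5 becomes C5
D6 becomes C6
E5 becomes D5

G5 G4 E5 C5 C6 D5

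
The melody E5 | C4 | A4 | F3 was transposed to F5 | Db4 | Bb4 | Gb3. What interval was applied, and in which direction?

up a minor second

From E5 to F5 is 2 letter names — a second of some quality.
E5 to F5 is 1 semitone, which makes it a minor second; the second version is higher, so the direction is up.
Checking another pair — F3 → Gb3 — gives the same interval.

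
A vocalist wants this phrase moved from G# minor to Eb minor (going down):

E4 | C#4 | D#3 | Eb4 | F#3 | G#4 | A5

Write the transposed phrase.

Cb4 Ab3 Bb2 Cbb4 Db3 Eb4 Fb5

From G# down to Eb is an augmented third; apply that to each pitch.
E4 gives Cb4
C#4 gives Ab3
D#3 gives Bb2
Eb4 gives Cbb4
F#3 gives Db3
G#4 gives Eb4
A5 gives Fb5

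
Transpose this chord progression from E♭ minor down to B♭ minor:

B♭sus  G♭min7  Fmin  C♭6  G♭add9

Fsus Dbmin7 Cmin Gb6 Dbadd9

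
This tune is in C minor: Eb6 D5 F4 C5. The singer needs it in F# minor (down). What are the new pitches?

A5 G#4 B3 F#4

From C down to F# is a diminished fifth; apply that to each pitch.
Eb6 becomes A5
D5 becomes G#4
F4 becomes B3
C5 becomes F#4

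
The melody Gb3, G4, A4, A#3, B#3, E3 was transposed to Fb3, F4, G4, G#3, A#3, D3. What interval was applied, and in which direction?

Take the first pair: Gb3 → Fb3. G to F spans 2 letter names, so the interval is some kind of second.
Fb3 to Gb3 is 2 semitones, which makes it a major second; the second version is lower, so the direction is down.
Checking another pair — E3 → D3 — gives the same interval.

down a major second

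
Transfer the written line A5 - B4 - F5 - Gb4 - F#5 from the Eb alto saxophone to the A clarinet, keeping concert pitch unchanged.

Eb5 F4 Cb5 Dbb4 C5

First find concert pitch: the Eb alto saxophone sounds a major sixth below written, so A5 B4 F5 Gb4 F#5 sounds C5 D4 Ab4 Bbb3 A4.
Then write for A clarinet: it sounds a minor third below written, so the part must be a minor third above concert.
C5 → Eb5
D4 → F4
Ab4 → Cb5
Bbb3 → Dbb4
A4 → C5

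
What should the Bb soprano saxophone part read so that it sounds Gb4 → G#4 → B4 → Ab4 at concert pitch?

Ab4 A#4 C#5 Bb4

Written C4 sounds as Bb3 on the Bb soprano saxophone, so concert pitches are written a major second up.
Gb4 to Ab4
G#4 to A#4
B4 to C#5
Ab4 to Bb4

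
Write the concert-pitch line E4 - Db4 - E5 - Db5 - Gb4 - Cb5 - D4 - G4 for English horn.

B4 Ab4 B5 Ab5 Db5 Gb5 A4 D5

Written C4 sounds as F3 on the English horn, so concert pitches are written a perfect fifth up.
E4 becomes B4
Db4 becomes Ab4
E5 becomes B5
Db5 becomes Ab5
Gb4 becomes Db5
Cb5 becomes Gb5
D4 becomes A4
G4 becomes D5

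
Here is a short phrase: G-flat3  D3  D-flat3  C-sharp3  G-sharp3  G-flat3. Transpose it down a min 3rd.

Eb3 B2 Bb2 A#2 E#3 Eb3

Gb3 becomes Eb3
D3 becomes B2
Db3 becomes Bb2
C#3 becomes A#2
G#3 becomes E#3
Gb3 becomes Eb3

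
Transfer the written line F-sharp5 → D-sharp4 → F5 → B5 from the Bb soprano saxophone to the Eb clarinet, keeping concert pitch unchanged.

First find concert pitch: the Bb soprano saxophone sounds a major second below written, so F-sharp5 D-sharp4 F5 B5 sounds E5 C#4 Eb5 A5.
Then write for Eb clarinet: it sounds a minor third above written, so the part must be a minor third below concert.
E5 → C#5
C#4 → A#3
Eb5 → C5
A5 → F#5

C#5 A#3 C5 F#5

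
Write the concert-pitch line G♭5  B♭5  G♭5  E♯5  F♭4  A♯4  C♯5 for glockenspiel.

Gb3 Bb3 Gb3 E#3 Fb2 A#2 C#3

The glockenspiel sounds a perfect fifteenth above written, so the written part must be a perfect fifteenth below concert — transpose each note down.
Gb5 gives Gb3
Bb5 gives Bb3
Gb5 gives Gb3
E#5 gives E#3
Fb4 gives Fb2
A#4 gives A#2
C#5 gives C#3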